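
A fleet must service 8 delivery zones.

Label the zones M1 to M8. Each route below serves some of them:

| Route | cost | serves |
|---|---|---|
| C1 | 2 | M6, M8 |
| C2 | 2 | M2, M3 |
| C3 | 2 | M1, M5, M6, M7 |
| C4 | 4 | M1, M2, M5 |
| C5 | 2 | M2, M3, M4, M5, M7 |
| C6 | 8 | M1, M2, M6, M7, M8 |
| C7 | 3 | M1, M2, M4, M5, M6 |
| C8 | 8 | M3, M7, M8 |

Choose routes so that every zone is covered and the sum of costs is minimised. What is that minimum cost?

6

C1, C3, C5 together cover every zone (C1 ∪ C3 ∪ C5 = {M1, M2, M3, M4, M5, M6, M7, M8}); total cost 2 + 2 + 2 = 6.
No covering selection has total cost below 6.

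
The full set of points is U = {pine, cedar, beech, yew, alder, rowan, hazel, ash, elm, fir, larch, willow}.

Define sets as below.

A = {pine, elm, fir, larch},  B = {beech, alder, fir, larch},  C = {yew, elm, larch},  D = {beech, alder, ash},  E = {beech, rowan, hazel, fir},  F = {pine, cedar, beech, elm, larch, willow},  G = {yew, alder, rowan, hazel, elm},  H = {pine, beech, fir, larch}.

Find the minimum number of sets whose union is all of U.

4

D, E, F, and G cover everything between them: the union {pine, cedar, beech, yew, alder, rowan, hazel, ash, elm, fir, larch, willow} is all of U.
No 3 of the 8 sets cover everything (all 56 combinations miss at least one point), so 4 is optimal.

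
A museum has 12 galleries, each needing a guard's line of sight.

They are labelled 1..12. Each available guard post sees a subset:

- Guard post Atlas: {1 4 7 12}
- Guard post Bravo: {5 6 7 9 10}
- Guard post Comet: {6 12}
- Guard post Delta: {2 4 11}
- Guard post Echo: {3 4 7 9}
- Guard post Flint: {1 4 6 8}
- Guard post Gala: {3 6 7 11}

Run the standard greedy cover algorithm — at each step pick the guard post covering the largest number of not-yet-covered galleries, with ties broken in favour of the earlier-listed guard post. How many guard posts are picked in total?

Greedy: pick Bravo (covers 5 new) → pick Atlas (covers 3 new) → pick Delta (covers 2 new) → pick Echo (covers 1 new) → pick Flint (covers 1 new). Total picks: 5.

5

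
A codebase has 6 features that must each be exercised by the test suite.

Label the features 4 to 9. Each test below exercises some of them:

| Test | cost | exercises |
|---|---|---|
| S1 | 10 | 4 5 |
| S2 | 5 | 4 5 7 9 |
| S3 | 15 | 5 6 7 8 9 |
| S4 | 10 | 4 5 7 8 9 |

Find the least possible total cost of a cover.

20

S2, S3 together cover every feature (S2 ∪ S3 = {4, 5, 6, 7, 8, 9}); total cost 5 + 15 = 20.
No covering selection has total cost below 20.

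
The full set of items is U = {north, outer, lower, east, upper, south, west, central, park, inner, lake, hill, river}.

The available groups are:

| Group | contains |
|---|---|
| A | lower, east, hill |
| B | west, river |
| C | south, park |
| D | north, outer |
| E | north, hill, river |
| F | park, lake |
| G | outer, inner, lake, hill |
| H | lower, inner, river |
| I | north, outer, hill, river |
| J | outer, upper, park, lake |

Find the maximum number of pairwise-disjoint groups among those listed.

4

A, B, C, D are pairwise disjoint (A={lower,east,hill}; B={west,river}; C={south,park}; D={north,outer}).
Every remaining group overlaps one of these, and no 5 of the listed groups are pairwise disjoint, so 4 is the maximum.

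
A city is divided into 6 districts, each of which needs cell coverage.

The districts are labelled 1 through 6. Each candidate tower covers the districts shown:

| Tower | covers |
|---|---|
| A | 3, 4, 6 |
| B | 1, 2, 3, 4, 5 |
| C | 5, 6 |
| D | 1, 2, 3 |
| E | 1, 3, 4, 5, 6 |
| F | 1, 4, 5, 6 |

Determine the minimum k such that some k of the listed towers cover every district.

Take {B, C}. Their union is {1, 2, 3, 4, 5, 6}, which is all 6 districts.
No single tower has all 6 districts (the largest, B, has 5), so 2 is optimal.

2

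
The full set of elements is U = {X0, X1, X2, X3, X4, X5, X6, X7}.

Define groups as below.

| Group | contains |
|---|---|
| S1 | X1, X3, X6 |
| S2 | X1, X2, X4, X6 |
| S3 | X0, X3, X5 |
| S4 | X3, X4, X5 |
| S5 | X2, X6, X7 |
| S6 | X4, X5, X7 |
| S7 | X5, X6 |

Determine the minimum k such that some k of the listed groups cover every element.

S2 and S3 and S5 together: S2 ∪ S3 ∪ S5 = {X0, X1, X2, X3, X4, X5, X6, X7} — every element is covered.
Only S3 contains X0, so S3 is forced; the remaining 5 elements need at least 2 more groups (each remaining group adds at most 4) — so at least 3 groups are needed, and 3 is optimal.

3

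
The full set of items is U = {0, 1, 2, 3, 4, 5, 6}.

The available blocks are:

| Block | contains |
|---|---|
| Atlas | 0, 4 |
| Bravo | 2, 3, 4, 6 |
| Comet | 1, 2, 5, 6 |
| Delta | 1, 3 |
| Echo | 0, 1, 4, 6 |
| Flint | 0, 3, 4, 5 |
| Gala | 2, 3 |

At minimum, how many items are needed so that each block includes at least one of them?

Take H = {1, 2, 4}. Each listed block contains at least one of these, so H is a hitting set of size 3.
No choice of 2 items meets every block, so 3 is the minimum.

3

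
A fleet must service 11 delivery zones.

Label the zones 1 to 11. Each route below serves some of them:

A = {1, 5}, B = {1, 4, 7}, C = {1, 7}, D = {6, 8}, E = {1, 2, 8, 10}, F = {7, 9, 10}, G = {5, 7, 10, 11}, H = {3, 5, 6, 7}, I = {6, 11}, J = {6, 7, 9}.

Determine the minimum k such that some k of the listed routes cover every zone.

5

B and E and F and H and I together: B ∪ E ∪ F ∪ H ∪ I = {1, 2, 3, 4, 5, 6, 7, 8, 9, 10, 11} — every zone is covered.
No 4 of the 10 routes cover everything (all 210 combinations miss at least one zone), so 5 is optimal.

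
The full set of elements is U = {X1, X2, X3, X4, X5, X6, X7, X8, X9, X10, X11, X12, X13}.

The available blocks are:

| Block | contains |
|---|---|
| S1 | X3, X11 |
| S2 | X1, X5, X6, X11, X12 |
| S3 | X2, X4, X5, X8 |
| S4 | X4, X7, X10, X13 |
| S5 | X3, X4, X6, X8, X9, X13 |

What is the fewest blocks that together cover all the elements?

4

Take {S2, S3, S4, S5}. Their union is {X1, X2, X3, X4, X5, X6, X7, X8, X9, X10, X11, X12, X13}, which is all 13 elements.
Only S3 contains X2, so S3 is forced; the remaining 9 elements need at least 3 more blocks (each remaining block adds at most 4) — so at least 4 blocks are needed, and 4 is optimal.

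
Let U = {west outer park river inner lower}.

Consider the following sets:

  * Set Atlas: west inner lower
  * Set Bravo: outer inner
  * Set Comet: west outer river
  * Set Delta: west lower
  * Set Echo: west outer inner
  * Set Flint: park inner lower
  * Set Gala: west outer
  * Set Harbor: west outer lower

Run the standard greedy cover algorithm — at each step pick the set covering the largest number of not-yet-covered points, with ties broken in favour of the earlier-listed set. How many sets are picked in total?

3

Greedy: pick Atlas (covers 3 new) → pick Comet (covers 2 new) → pick Flint (covers 1 new). Total picks: 3.
(The true minimum cover uses only 2 sets, so greedy is not optimal here.)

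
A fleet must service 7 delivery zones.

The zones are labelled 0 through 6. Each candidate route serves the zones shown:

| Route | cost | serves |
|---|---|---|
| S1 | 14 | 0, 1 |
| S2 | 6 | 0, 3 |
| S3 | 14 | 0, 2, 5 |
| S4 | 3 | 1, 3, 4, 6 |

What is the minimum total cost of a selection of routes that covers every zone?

17

S3, S4 together cover every zone (S3 ∪ S4 = {0, 1, 2, 3, 4, 5, 6}); total cost 14 + 3 = 17.
No covering selection has total cost below 17.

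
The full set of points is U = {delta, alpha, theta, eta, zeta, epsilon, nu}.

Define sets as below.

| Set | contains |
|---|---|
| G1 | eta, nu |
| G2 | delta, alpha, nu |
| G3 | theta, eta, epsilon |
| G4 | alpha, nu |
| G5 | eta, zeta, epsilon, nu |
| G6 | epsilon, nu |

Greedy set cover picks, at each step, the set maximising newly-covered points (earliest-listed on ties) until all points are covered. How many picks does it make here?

3

Greedy: pick G5 (covers 4 new) → pick G2 (covers 2 new) → pick G3 (covers 1 new). Total picks: 3.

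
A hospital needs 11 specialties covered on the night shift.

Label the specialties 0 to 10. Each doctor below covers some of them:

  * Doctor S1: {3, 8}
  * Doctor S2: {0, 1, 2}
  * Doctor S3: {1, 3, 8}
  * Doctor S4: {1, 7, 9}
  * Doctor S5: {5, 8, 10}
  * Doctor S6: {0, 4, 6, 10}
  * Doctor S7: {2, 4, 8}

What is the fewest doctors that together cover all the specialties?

Take {S1, S2, S4, S5, S6}. Their union is {0, 1, 2, 3, 4, 5, 6, 7, 8, 9, 10}, which is all 11 specialties.
No 4 of the 7 doctors cover everything (all 35 combinations miss at least one specialty), so 5 is optimal.

5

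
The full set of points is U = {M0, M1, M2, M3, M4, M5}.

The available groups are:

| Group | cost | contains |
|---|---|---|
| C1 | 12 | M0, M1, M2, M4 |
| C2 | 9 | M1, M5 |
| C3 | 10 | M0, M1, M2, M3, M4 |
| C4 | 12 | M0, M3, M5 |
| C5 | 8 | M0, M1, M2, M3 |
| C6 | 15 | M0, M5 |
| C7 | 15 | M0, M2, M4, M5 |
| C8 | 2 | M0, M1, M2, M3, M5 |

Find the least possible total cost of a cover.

C3, C8 together cover every point (C3 ∪ C8 = {M0, M1, M2, M3, M4, M5}); total cost 10 + 2 = 12.
No covering selection has total cost below 12.

12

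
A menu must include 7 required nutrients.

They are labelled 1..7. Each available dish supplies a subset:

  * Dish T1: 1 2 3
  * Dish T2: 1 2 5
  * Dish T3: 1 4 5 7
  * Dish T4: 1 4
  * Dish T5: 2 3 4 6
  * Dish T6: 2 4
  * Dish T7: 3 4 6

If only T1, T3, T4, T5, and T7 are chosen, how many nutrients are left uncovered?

Union of T1, T3, T4, T5, T7 = {1, 2, 3, 4, 5, 6, 7} — that's every nutrient, so 0 are uncovered.

0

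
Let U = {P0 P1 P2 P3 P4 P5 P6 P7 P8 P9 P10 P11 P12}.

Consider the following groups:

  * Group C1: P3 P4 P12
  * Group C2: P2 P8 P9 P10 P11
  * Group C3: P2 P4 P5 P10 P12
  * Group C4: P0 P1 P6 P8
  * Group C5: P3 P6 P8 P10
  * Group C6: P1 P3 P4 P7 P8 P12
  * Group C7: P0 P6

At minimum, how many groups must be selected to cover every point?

C2 and C3 and C6 and C7 together: C2 ∪ C3 ∪ C6 ∪ C7 = {P0, P1, P2, P3, P4, P5, P6, P7, P8, P9, P10, P11, P12} — every point is covered.
No 3 of the 7 groups cover everything (all 35 combinations miss at least one point), so 4 is optimal.

4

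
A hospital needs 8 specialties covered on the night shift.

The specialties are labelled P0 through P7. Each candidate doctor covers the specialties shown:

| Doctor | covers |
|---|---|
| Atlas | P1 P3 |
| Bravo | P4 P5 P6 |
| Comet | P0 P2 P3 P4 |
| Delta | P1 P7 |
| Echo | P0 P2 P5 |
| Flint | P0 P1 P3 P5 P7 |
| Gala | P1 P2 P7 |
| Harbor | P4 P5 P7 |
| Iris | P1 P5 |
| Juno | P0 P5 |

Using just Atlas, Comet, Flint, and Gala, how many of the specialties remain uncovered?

Union of Atlas, Comet, Flint, Gala = {P0, P1, P2, P3, P4, P5, P7}.
Not covered: P6 — 1 specialty.

1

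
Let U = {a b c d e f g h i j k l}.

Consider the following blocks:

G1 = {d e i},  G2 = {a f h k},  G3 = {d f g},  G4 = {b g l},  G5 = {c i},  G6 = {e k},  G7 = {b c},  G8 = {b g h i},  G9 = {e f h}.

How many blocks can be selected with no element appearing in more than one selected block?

3

G1, G2, G7 are pairwise disjoint (G1={d,e,i}; G2={a,f,h,k}; G7={b,c}).
Every remaining block overlaps one of these, and no 4 of the listed blocks are pairwise disjoint, so 3 is the maximum.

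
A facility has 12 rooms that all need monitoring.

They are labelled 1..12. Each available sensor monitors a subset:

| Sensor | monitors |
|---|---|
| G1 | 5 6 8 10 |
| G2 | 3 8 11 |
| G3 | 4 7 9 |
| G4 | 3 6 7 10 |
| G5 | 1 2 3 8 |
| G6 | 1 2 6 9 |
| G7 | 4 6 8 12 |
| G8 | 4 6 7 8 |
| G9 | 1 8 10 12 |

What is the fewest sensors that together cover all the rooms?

G1 and G2 and G3 and G5 and G7 together: G1 ∪ G2 ∪ G3 ∪ G5 ∪ G7 = {1, 2, 3, 4, 5, 6, 7, 8, 9, 10, 11, 12} — every room is covered.
No 4 of the 9 sensors cover everything (all 126 combinations miss at least one room), so 5 is optimal.

5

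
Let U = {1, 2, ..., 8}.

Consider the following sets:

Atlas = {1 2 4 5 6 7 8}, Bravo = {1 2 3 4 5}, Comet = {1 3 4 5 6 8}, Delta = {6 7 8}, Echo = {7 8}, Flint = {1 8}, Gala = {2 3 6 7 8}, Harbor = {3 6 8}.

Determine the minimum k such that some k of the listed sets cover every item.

Bravo and Delta together: Bravo ∪ Delta = {1, 2, 3, 4, 5, 6, 7, 8} — every item is covered.
No single set has all 8 items (the largest, Atlas, has 7), so 2 is optimal.

2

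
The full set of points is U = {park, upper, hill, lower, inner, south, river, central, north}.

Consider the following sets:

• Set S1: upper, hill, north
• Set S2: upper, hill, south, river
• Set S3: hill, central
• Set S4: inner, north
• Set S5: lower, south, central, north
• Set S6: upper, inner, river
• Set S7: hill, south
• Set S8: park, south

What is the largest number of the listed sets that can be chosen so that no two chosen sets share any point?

3

S3, S6, S8 are pairwise disjoint (S3={hill,central}; S6={upper,inner,river}; S8={park,south}).
Every remaining set overlaps one of these, and no 4 of the listed sets are pairwise disjoint, so 3 is the maximum.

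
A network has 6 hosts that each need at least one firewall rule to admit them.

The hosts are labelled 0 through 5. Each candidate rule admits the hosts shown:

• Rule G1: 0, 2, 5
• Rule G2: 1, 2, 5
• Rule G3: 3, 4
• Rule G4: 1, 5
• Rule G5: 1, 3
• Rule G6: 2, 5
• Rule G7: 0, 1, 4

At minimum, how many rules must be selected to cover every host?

Take {G1, G3, G4}. Their union is {0, 1, 2, 3, 4, 5}, which is all 6 hosts.
No 2 of the 7 rules cover everything (all 21 combinations miss at least one host), so 3 is optimal.

3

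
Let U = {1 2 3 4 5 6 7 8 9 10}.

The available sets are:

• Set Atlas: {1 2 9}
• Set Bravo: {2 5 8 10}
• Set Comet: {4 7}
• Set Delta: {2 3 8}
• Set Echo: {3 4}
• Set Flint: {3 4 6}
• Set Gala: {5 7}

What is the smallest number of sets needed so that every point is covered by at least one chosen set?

4

Atlas and Bravo and Comet and Flint together: Atlas ∪ Bravo ∪ Comet ∪ Flint = {1, 2, 3, 4, 5, 6, 7, 8, 9, 10} — every point is covered.
Only Atlas contains 1, so Atlas is forced; the remaining 7 points need at least 3 more sets (each remaining set adds at most 3) — so at least 4 sets are needed, and 4 is optimal.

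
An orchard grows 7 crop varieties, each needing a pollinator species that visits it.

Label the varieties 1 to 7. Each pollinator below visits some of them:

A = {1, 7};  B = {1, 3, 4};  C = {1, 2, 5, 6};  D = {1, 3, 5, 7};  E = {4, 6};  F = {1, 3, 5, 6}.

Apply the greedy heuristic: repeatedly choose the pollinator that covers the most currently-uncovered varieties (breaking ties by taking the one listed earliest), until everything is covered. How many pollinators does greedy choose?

3

Greedy: pick C (covers 4 new) → pick B (covers 2 new) → pick A (covers 1 new). Total picks: 3.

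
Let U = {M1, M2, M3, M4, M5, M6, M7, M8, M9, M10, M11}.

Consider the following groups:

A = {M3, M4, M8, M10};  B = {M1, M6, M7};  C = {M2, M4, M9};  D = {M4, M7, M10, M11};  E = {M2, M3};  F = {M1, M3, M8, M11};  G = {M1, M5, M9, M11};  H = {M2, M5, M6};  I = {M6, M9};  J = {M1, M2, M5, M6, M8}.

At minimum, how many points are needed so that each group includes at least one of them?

Take T = {M2, M4, M6, M11}. Each listed group contains at least one of these, so T is a hitting set of size 4.
No choice of 3 points meets every group, so 4 is the minimum.

4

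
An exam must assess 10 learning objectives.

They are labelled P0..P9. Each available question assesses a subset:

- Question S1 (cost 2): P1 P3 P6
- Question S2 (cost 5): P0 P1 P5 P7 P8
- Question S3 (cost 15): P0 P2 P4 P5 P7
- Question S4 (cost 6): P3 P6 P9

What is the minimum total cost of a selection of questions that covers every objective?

S2, S3, S4 together cover every objective (S2 ∪ S3 ∪ S4 = {P0, P1, P2, P3, P4, P5, P6, P7, P8, P9}); total cost 5 + 15 + 6 = 26.
The greedy pick S1, S2, S4, S3 costs 28; no covering selection beats 26.

26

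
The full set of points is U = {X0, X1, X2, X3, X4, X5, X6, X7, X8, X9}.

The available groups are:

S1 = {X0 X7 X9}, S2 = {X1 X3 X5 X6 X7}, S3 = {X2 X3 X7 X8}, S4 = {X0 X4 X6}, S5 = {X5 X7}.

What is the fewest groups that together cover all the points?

S1, S2, S3, and S4 cover everything between them: the union {X0, X1, X2, X3, X4, X5, X6, X7, X8, X9} is all of U.
Only S2 contains X1, so S2 is forced; the remaining 5 points need at least 3 more groups (each remaining group adds at most 2) — so at least 4 groups are needed, and 4 is optimal.

4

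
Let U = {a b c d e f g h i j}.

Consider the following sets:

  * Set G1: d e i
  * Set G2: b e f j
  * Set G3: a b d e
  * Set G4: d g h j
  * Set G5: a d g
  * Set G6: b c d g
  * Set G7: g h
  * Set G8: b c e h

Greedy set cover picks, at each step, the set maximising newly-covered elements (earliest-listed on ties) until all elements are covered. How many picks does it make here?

5

Greedy: pick G2 (covers 4 new) → pick G4 (covers 3 new) → pick G1 (covers 1 new) → pick G3 (covers 1 new) → pick G6 (covers 1 new). Total picks: 5.
(The true minimum cover uses only 4 sets, so greedy is not optimal here.)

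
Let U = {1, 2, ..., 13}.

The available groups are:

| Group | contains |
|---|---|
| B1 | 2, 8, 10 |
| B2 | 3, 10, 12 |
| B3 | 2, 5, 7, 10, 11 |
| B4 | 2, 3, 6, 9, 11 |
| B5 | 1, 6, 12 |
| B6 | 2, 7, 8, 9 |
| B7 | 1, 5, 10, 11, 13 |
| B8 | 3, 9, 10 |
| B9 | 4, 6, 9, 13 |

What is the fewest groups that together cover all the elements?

Take {B2, B6, B7, B9}. Their union is {1, 2, 3, 4, 5, 6, 7, 8, 9, 10, 11, 12, 13}, which is all 13 elements.
No 3 of the 9 groups cover everything (all 84 combinations miss at least one element), so 4 is optimal.

4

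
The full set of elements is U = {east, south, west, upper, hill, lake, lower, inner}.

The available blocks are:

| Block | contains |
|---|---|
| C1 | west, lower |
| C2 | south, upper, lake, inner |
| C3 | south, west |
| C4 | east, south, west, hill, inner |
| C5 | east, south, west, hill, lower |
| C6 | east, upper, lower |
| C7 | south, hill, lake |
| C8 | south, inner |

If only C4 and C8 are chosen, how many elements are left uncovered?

3

Union of C4, C8 = {east, south, west, hill, inner}.
Not covered: upper, lake, lower — 3 elements.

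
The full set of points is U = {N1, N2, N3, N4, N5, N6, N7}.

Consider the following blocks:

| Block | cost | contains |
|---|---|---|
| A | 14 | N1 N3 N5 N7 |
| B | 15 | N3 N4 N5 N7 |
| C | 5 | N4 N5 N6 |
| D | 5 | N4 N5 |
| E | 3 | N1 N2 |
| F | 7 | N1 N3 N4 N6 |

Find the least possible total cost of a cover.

A, C, E together cover every point (A ∪ C ∪ E = {N1, N2, N3, N4, N5, N6, N7}); total cost 14 + 5 + 3 = 22.
No covering selection has total cost below 22.

22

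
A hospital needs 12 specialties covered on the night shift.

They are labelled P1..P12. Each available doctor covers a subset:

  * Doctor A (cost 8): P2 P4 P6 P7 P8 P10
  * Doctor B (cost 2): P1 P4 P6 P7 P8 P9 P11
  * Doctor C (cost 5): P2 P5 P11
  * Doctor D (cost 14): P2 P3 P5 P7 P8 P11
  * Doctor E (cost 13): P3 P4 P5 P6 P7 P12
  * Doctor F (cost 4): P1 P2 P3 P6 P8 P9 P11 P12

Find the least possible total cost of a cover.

17

A, C, F together cover every specialty (A ∪ C ∪ F = {P1, P2, P3, P4, P5, P6, P7, P8, P9, P10, P11, P12}); total cost 8 + 5 + 4 = 17.
The greedy pick B, F, C, A costs 19; no covering selection beats 17.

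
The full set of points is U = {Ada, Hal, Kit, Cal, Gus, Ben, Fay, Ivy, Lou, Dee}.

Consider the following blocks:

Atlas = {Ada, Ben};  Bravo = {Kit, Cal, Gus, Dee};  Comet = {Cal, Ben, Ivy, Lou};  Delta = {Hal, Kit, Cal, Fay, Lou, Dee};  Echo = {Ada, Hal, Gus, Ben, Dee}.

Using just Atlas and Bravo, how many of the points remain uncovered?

Union of Atlas, Bravo = {Ada, Kit, Cal, Gus, Ben, Dee}.
Not covered: Hal, Fay, Ivy, Lou — 4 points.

4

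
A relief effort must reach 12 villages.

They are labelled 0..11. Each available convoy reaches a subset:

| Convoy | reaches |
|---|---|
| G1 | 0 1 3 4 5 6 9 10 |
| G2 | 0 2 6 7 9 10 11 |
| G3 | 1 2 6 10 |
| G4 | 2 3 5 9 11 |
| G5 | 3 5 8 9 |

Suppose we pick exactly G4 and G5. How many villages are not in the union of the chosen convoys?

Union of G4, G5 = {2, 3, 5, 8, 9, 11}.
Not covered: 0, 1, 4, 6, 7, 10 — 6 villages.

6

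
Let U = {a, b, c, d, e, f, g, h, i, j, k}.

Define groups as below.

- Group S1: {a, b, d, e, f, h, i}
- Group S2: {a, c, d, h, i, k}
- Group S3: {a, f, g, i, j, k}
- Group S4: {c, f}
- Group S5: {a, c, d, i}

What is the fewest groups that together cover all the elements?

3

S1, S2, and S3 cover everything between them: the union {a, b, c, d, e, f, g, h, i, j, k} is all of U.
Only S1 contains b, so S1 is forced; the remaining 4 elements need at least 2 more groups (each remaining group adds at most 3) — so at least 3 groups are needed, and 3 is optimal.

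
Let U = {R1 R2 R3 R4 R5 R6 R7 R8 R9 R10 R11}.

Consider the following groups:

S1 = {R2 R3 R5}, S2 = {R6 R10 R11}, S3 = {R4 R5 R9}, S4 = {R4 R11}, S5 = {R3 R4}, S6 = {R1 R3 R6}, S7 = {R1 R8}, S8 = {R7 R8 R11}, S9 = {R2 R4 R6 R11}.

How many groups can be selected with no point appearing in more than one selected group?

S2, S5, S7 are pairwise disjoint (S2={R6,R10,R11}; S5={R3,R4}; S7={R1,R8}).
Every remaining group overlaps one of these, and no 4 of the listed groups are pairwise disjoint, so 3 is the maximum.

3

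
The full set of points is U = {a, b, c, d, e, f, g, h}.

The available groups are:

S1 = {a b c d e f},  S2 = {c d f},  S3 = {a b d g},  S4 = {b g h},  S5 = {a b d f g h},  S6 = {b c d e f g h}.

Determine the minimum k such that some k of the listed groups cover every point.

S5 and S6 cover everything between them: the union {a, b, c, d, e, f, g, h} is all of U.
No single group has all 8 points (the largest, S6, has 7), so 2 is optimal.

2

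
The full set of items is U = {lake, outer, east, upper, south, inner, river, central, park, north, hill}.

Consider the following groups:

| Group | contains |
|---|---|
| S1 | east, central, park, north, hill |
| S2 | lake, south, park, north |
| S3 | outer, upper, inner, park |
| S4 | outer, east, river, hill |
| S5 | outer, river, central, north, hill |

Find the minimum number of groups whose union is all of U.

4

Take {S2, S3, S4, S5}. Their union is {lake, outer, east, upper, south, inner, river, central, park, north, hill}, which is all 11 items.
No 3 of the 5 groups cover everything (all 10 combinations miss at least one item), so 4 is optimal.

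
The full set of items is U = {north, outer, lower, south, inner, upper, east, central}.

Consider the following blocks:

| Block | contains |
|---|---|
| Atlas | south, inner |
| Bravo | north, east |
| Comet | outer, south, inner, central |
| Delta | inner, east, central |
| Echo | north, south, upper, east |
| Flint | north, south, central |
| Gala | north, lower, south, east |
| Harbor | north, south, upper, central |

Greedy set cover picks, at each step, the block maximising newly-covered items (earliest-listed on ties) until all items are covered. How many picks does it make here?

Greedy: pick Comet (covers 4 new) → pick Echo (covers 3 new) → pick Gala (covers 1 new). Total picks: 3.

3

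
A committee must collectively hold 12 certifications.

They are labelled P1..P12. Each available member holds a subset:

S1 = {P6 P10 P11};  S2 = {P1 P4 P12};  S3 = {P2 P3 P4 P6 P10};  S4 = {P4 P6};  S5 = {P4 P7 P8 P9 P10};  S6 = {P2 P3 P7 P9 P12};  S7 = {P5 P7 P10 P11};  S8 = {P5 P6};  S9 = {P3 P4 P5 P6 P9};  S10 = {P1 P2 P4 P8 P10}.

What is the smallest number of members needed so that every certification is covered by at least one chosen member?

S3 and S6 and S7 and S10 together: S3 ∪ S6 ∪ S7 ∪ S10 = {P1, P2, P3, P4, P5, P6, P7, P8, P9, P10, P11, P12} — every certification is covered.
No 3 of the 10 members cover everything (all 120 combinations miss at least one certification), so 4 is optimal.

4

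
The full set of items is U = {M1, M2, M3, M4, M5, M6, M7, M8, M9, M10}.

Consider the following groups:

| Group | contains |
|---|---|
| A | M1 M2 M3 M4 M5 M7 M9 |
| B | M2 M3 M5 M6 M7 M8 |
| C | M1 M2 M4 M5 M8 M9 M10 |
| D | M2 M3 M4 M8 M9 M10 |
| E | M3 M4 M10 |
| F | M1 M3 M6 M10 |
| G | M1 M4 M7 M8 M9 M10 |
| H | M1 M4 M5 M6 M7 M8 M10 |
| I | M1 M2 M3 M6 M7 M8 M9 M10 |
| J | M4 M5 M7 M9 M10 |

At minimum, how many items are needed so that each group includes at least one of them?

The 2 items {M3, M10} hit every group.
No single item lies in every group, so at least 2 are needed and 2 is optimal.

2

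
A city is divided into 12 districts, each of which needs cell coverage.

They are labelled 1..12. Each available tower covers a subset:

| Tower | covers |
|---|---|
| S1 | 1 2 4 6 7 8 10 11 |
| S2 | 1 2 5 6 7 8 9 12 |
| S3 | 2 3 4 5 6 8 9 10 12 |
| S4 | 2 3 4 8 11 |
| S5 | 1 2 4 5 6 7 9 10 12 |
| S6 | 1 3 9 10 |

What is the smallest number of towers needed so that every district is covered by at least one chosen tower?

2

S1 and S3 together: S1 ∪ S3 = {1, 2, 3, 4, 5, 6, 7, 8, 9, 10, 11, 12} — every district is covered.
No single tower has all 12 districts (the largest, S3, has 9), so 2 is optimal.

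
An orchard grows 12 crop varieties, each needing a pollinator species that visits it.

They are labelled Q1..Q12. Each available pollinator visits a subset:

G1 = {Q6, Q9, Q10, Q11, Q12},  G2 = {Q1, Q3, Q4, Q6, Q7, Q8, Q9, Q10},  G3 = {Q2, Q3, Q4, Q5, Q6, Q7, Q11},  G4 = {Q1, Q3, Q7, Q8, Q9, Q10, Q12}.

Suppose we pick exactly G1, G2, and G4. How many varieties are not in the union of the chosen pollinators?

2

Union of G1, G2, G4 = {Q1, Q3, Q4, Q6, Q7, Q8, Q9, Q10, Q11, Q12}.
Not covered: Q2, Q5 — 2 varieties.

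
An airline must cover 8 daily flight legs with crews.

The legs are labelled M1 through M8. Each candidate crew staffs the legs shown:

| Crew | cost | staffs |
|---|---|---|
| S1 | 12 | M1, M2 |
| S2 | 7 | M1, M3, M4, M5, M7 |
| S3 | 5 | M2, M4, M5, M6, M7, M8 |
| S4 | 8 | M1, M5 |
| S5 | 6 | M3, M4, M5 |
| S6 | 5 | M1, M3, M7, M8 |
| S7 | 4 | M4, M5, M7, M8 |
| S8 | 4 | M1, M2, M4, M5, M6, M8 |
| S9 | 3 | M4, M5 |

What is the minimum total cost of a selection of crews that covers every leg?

S6, S8 together cover every leg (S6 ∪ S8 = {M1, M2, M3, M4, M5, M6, M7, M8}); total cost 5 + 4 = 9.
No covering selection has total cost below 9.

9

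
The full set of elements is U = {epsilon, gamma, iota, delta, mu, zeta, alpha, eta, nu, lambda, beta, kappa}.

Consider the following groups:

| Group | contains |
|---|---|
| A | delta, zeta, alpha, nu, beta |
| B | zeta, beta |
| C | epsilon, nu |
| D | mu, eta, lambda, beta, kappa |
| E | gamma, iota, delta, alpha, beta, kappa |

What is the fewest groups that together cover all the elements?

4

A and C and D and E together: A ∪ C ∪ D ∪ E = {epsilon, gamma, iota, delta, mu, zeta, alpha, eta, nu, lambda, beta, kappa} — every element is covered.
No 3 of the 5 groups cover everything (all 10 combinations miss at least one element), so 4 is optimal.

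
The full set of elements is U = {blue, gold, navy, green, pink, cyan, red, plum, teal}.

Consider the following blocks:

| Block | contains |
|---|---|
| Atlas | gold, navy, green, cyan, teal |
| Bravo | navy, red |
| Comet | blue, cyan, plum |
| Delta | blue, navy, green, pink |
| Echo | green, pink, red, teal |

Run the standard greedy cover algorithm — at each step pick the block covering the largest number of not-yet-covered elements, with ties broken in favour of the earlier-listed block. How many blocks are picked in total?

Greedy: pick Atlas (covers 5 new) → pick Comet (covers 2 new) → pick Echo (covers 2 new). Total picks: 3.

3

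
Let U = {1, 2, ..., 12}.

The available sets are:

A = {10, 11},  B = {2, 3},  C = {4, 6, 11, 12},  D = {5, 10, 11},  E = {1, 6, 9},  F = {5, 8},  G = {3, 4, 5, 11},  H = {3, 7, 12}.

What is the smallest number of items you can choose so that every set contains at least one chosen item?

4

Take T = {1, 3, 8, 11}. Each listed set contains at least one of these, so T is a hitting set of size 4.
The sets A, B, E, F are pairwise disjoint, so any hitting set needs a separate item for each — at least 4. Hence 4 is optimal.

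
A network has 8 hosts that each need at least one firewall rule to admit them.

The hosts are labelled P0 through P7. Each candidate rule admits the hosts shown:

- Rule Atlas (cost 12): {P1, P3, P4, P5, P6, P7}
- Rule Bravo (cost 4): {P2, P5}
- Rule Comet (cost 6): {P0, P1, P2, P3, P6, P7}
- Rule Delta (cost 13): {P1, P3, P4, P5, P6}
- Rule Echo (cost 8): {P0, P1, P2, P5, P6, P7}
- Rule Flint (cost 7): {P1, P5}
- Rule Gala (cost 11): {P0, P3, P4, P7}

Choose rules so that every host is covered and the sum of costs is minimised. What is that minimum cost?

18

Atlas, Comet together cover every host (Atlas ∪ Comet = {P0, P1, P2, P3, P4, P5, P6, P7}); total cost 12 + 6 = 18.
The greedy pick Comet, Bravo, Gala costs 21; no covering selection beats 18.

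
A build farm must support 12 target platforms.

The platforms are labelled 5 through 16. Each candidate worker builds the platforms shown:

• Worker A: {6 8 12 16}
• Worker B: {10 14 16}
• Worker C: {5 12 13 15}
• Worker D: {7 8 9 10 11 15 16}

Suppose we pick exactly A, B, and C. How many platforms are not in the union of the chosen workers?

3

Union of A, B, C = {5, 6, 8, 10, 12, 13, 14, 15, 16}.
Not covered: 7, 9, 11 — 3 platforms.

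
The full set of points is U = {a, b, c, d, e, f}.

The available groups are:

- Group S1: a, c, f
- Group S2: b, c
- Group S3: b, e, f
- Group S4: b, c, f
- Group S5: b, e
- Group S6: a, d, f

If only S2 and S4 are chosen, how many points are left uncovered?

3

Union of S2, S4 = {b, c, f}.
Not covered: a, d, e — 3 points.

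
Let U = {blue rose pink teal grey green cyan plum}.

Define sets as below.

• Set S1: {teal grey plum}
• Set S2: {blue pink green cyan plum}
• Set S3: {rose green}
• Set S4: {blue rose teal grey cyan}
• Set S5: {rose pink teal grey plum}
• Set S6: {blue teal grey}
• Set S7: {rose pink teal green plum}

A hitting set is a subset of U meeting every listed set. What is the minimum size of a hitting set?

H = {grey, green} meets every set (each contains at least one member of H), and |H| = 2.
The sets S1, S3 are pairwise disjoint, so any hitting set needs a separate point for each — at least 2. Hence 2 is optimal.

2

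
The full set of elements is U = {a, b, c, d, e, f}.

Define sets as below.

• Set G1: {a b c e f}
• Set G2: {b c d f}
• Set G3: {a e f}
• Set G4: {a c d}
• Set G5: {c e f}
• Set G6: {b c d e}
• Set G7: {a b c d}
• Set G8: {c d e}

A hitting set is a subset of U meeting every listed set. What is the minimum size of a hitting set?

Take H = {d, f}. Each listed set contains at least one of these, so H is a hitting set of size 2.
No single element lies in every set, so at least 2 are needed and 2 is optimal.

2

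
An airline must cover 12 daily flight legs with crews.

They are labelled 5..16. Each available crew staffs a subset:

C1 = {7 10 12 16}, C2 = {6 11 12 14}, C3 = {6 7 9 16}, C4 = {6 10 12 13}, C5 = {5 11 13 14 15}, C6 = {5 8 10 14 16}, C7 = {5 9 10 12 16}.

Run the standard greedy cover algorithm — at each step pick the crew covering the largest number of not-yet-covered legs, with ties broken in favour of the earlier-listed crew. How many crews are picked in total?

Greedy: pick C5 (covers 5 new) → pick C1 (covers 4 new) → pick C3 (covers 2 new) → pick C6 (covers 1 new). Total picks: 4.

4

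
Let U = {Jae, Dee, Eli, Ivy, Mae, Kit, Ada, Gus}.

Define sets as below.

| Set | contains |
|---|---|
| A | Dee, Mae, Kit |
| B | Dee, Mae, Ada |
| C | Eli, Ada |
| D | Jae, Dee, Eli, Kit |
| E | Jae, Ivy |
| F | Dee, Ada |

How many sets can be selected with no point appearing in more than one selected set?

3

A, C, E are pairwise disjoint (A={Dee,Mae,Kit}; C={Eli,Ada}; E={Jae,Ivy}).
Every remaining set overlaps one of these, and no 4 of the listed sets are pairwise disjoint, so 3 is the maximum.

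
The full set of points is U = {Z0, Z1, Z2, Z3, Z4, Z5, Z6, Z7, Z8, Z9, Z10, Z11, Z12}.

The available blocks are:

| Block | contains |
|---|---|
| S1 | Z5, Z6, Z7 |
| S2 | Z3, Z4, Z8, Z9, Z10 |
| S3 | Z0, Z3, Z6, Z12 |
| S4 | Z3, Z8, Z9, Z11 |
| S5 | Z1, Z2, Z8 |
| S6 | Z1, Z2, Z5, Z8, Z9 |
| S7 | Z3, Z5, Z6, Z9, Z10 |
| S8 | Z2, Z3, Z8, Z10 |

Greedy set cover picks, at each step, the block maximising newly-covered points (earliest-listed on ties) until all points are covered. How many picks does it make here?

5

Greedy: pick S2 (covers 5 new) → pick S1 (covers 3 new) → pick S3 (covers 2 new) → pick S5 (covers 2 new) → pick S4 (covers 1 new). Total picks: 5.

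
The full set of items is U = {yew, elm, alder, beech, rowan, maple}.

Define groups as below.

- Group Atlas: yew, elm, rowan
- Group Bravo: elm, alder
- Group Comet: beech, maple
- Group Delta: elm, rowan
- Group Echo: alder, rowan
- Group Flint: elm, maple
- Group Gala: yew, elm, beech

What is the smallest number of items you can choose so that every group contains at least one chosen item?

3

The 3 items {elm, alder, beech} hit every group.
No choice of 2 items meets every group, so 3 is the minimum.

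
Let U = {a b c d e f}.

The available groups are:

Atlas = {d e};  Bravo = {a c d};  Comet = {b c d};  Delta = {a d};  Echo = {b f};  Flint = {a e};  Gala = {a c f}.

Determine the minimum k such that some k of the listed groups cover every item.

Bravo, Echo, and Flint cover everything between them: the union {a, b, c, d, e, f} is all of U.
No 2 of the 7 groups cover everything (all 21 combinations miss at least one item), so 3 is optimal.

3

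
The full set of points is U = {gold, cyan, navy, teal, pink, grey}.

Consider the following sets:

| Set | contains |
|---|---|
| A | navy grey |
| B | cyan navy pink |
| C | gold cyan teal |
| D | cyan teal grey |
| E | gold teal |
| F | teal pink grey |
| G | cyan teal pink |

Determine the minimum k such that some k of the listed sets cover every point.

B and C and F together: B ∪ C ∪ F = {gold, cyan, navy, teal, pink, grey} — every point is covered.
No 2 of the 7 sets cover everything (all 21 combinations miss at least one point), so 3 is optimal.

3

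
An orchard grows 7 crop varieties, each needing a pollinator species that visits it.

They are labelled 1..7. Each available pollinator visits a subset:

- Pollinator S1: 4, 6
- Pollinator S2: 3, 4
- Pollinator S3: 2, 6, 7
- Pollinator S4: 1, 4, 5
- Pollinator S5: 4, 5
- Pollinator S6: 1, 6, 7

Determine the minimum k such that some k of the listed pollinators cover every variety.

3

S2 and S3 and S4 together: S2 ∪ S3 ∪ S4 = {1, 2, 3, 4, 5, 6, 7} — every variety is covered.
Each pollinator has at most 3 varieties, and 2·3 = 6 < 7 — so at least 3 pollinators are needed, and 3 is optimal.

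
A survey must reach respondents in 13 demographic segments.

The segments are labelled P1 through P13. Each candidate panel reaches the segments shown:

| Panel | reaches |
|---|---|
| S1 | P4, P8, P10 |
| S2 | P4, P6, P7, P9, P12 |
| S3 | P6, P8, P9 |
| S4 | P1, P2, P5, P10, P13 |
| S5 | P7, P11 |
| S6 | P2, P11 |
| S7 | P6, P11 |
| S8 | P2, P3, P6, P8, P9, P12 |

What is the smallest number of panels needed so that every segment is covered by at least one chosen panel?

Take {S1, S4, S5, S8}. Their union is {P1, P2, P3, P4, P5, P6, P7, P8, P9, P10, P11, P12, P13}, which is all 13 segments.
No 3 of the 8 panels cover everything (all 56 combinations miss at least one segment), so 4 is optimal.

4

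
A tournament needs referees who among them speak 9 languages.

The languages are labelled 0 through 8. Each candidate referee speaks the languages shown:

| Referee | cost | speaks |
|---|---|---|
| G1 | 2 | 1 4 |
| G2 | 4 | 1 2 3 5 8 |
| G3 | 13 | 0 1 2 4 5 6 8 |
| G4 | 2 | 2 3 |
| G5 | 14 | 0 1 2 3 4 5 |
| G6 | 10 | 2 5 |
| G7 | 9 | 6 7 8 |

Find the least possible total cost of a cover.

G5, G7 together cover every language (G5 ∪ G7 = {0, 1, 2, 3, 4, 5, 6, 7, 8}); total cost 14 + 9 = 23.
The greedy pick G2, G1, G7, G3 costs 28; no covering selection beats 23.

23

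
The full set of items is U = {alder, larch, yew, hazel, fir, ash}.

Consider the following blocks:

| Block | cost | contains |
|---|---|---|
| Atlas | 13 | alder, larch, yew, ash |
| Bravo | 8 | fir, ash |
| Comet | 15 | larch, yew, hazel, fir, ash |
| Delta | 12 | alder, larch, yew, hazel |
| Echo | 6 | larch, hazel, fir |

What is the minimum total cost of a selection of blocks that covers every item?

Atlas, Echo together cover every item (Atlas ∪ Echo = {alder, larch, yew, hazel, fir, ash}); total cost 13 + 6 = 19.
No covering selection has total cost below 19.

19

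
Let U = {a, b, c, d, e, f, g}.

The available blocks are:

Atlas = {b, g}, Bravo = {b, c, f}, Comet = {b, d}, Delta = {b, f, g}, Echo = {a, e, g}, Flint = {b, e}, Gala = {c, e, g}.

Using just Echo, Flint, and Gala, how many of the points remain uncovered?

Union of Echo, Flint, Gala = {a, b, c, e, g}.
Not covered: d, f — 2 points.

2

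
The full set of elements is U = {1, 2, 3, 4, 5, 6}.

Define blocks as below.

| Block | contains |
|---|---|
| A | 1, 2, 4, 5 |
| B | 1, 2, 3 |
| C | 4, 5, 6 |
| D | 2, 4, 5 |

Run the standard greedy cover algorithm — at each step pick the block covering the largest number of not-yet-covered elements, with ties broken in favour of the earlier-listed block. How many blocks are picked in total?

Greedy: pick A (covers 4 new) → pick B (covers 1 new) → pick C (covers 1 new). Total picks: 3.
(The true minimum cover uses only 2 blocks, so greedy is not optimal here.)

3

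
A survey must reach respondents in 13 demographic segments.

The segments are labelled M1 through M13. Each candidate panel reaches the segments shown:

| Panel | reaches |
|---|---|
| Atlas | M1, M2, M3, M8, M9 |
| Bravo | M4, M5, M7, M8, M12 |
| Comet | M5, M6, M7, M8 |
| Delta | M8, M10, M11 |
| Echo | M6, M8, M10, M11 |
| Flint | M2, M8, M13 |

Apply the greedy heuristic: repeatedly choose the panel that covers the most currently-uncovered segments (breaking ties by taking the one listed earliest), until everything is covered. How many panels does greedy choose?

Greedy: pick Atlas (covers 5 new) → pick Bravo (covers 4 new) → pick Echo (covers 3 new) → pick Flint (covers 1 new). Total picks: 4.

4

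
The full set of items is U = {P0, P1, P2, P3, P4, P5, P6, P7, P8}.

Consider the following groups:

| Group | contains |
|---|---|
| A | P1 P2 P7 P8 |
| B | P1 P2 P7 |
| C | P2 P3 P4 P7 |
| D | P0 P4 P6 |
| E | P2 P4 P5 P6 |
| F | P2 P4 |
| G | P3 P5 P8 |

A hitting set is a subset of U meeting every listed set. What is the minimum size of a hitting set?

The 3 items {P2, P3, P4} hit every group.
The groups B, D, G are pairwise disjoint, so any hitting set needs a separate item for each — at least 3. Hence 3 is optimal.

3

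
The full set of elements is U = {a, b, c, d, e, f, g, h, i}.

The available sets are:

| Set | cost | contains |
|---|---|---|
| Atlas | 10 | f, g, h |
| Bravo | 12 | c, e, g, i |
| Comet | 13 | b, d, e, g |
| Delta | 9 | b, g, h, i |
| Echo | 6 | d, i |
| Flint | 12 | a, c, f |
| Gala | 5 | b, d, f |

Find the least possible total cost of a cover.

Comet, Delta, Flint together cover every element (Comet ∪ Delta ∪ Flint = {a, b, c, d, e, f, g, h, i}); total cost 13 + 9 + 12 = 34.
The greedy pick Gala, Bravo, Delta, Flint costs 38; no covering selection beats 34.

34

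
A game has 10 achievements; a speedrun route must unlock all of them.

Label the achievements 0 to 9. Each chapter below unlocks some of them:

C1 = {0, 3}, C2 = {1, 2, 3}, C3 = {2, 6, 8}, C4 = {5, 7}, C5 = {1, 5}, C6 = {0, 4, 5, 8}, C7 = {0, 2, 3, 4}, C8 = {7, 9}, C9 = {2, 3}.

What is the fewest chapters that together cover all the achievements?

C2 and C3 and C6 and C8 together: C2 ∪ C3 ∪ C6 ∪ C8 = {0, 1, 2, 3, 4, 5, 6, 7, 8, 9} — every achievement is covered.
Only C3 contains 6, so C3 is forced; the remaining 7 achievements need at least 3 more chapters (each remaining chapter adds at most 3) — so at least 4 chapters are needed, and 4 is optimal.

4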